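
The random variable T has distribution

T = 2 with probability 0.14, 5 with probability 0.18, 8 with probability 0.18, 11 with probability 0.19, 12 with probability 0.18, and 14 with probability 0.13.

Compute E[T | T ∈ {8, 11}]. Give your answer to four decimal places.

9.5405

P(T ∈ {8, 11}) = 0.18 + 0.19 = 0.37.
E[T | T ∈ {8, 11}] = [8·0.18 + 11·0.19] / 0.37
 = 3.53 / 0.37
 = 353/37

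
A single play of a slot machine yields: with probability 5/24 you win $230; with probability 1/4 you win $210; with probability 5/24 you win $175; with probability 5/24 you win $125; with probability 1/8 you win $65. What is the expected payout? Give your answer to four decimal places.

171.0417

E[payout] = 230·5/24 + 210·1/4 + 175·5/24 + 125·5/24 + 65·1/8
 = 575/12 + 105/2 + 875/24 + 625/24 + 65/8
 = 4105/24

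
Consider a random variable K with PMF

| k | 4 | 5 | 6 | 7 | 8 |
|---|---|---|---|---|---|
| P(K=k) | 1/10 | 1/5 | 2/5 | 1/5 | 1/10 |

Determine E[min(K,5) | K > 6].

P(K > 6) = 1/5 + 1/10 = 3/10.
E[min(K,5) | K > 6] = [5·1/5 + 5·1/10] / (3/10)
 = 3/2 / (3/10)
 = 5

5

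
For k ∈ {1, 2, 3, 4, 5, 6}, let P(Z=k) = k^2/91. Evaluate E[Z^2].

25

E[Z^2] = Σ z^2·P(Z=z)
 = 1·1/91 + 4·4/91 + 9·9/91 + 16·16/91 + 25·25/91 + 36·36/91
 = 1/91 + 16/91 + 81/91 + 256/91 + 625/91 + 1296/91
 = 25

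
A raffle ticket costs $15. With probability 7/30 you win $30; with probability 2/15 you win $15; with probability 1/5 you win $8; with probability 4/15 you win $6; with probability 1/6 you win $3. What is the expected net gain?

E[payout] = 30·7/30 + 15·2/15 + 8·1/5 + 6·4/15 + 3·1/6
 = 7 + 2 + 8/5 + 8/5 + 1/2
 = 127/10
Net = 127/10 - 15 = -23/10

-2.3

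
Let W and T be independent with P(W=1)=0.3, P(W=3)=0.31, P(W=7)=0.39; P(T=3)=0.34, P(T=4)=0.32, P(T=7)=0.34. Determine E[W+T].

E[W+T] = Σ_w Σ_t (w+t) · P(W=w)P(T=t)
 = 4·0.102 + 5·0.096 + 8·0.102 + 6·0.1054 + 7·0.0992 + 10·0.1054 + 10·0.1326 + 11·0.1248 + 14·0.1326
 = 0.408 + 0.48 + 0.816 + 0.6324 + 0.6944 + 1.054 + 1.326 + 1.3728 + 1.8564
 = 8.64

8.64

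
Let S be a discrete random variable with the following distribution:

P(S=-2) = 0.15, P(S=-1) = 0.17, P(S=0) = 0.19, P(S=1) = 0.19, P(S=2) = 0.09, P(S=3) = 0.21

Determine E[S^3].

E[S^3] = Σ s^3·P(S=s)
 = (-8)·0.15 + (-1)·0.17 + 0·0.19 + 1·0.19 + 8·0.09 + 27·0.21
 = (-1.2) + (-0.17) + 0 + 0.19 + 0.72 + 5.67
 = 5.21

5.21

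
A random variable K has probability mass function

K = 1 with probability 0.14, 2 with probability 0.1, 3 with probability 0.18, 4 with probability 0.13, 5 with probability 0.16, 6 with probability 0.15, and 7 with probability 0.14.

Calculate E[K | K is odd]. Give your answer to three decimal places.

3.968

P(K is odd) = 0.14 + 0.18 + 0.16 + 0.14 = 0.62.
E[K | K is odd] = [1·0.14 + 3·0.18 + 5·0.16 + 7·0.14] / 0.62
 = 2.46 / 0.62
 = 123/31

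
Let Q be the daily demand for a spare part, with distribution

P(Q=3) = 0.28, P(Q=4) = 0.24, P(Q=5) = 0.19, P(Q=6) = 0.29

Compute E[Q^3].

109.31

E[Q^3] = Σ q^3·P(Q=q)
 = 27·0.28 + 64·0.24 + 125·0.19 + 216·0.29
 = 7.56 + 15.36 + 23.75 + 62.64
 = 109.31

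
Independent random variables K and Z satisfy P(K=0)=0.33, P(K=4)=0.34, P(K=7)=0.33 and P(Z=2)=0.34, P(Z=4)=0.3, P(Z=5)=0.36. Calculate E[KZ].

13.5056

E[KZ] = Σ_k Σ_z kz · P(K=k)P(Z=z)
 = 0·0.1122 + 0·0.099 + 0·0.1188 + 8·0.1156 + 16·0.102 + 20·0.1224 + 14·0.1122 + 28·0.099 + 35·0.1188
 = 0 + 0 + 0 + 0.9248 + 1.632 + 2.448 + 1.5708 + 2.772 + 4.158
 = 13.5056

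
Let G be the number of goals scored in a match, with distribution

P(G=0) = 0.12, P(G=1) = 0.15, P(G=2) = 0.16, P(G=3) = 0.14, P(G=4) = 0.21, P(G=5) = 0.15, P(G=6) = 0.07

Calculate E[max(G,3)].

E[max(G,3)] = Σ max(g,3)·P(G=g)
 = 3·0.12 + 3·0.15 + 3·0.16 + 3·0.14 + 4·0.21 + 5·0.15 + 6·0.07
 = 0.36 + 0.45 + 0.48 + 0.42 + 0.84 + 0.75 + 0.42
 = 3.72

3.72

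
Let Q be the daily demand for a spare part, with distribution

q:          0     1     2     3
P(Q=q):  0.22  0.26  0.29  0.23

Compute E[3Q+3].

7.59

E[3Q+3] = Σ (3q+3)·P(Q=q)
 = 3·0.22 + 6·0.26 + 9·0.29 + 12·0.23
 = 0.66 + 1.56 + 2.61 + 2.76
 = 7.59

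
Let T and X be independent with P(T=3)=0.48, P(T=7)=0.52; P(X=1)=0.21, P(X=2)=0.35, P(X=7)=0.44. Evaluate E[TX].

E[TX] = Σ_t Σ_x tx · P(T=t)P(X=x)
 = 3·0.1008 + 6·0.168 + 21·0.2112 + 7·0.1092 + 14·0.182 + 49·0.2288
 = 0.3024 + 1.008 + 4.4352 + 0.7644 + 2.548 + 11.2112
 = 20.2692

20.2692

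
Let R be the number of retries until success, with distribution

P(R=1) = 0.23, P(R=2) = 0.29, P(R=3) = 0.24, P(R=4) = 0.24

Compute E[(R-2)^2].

1.43

E[(R-2)^2] = Σ (r-2)^2·P(R=r)
 = 1·0.23 + 0·0.29 + 1·0.24 + 4·0.24
 = 0.23 + 0 + 0.24 + 0.96
 = 1.43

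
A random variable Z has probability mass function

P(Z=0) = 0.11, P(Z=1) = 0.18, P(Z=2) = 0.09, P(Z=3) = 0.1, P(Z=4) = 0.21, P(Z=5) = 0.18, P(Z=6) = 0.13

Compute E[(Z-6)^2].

11.82

E[(Z-6)^2] = Σ (z-6)^2·P(Z=z)
 = 36·0.11 + 25·0.18 + 16·0.09 + 9·0.1 + 4·0.21 + 1·0.18 + 0·0.13
 = 3.96 + 4.5 + 1.44 + 0.9 + 0.84 + 0.18 + 0
 = 11.82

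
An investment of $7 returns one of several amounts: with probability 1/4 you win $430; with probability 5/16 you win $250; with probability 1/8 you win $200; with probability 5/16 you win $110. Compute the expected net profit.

238

E[payout] = 430·1/4 + 250·5/16 + 200·1/8 + 110·5/16
 = 215/2 + 625/8 + 25 + 275/8
 = 245
Net = 245 - 7 = 238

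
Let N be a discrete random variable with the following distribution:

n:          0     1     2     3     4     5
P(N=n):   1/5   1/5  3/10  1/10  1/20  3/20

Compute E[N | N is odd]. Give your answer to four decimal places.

P(N is odd) = 1/5 + 1/10 + 3/20 = 9/20.
E[N | N is odd] = [1·1/5 + 3·1/10 + 5·3/20] / (9/20)
 = 5/4 / (9/20)
 = 25/9

2.7778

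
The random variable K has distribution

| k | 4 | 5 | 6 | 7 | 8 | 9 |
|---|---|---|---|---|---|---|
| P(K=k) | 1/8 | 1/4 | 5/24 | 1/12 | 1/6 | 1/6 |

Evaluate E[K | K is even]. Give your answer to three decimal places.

P(K is even) = 1/8 + 5/24 + 1/6 = 1/2.
E[K | K is even] = [4·1/8 + 6·5/24 + 8·1/6] / (1/2)
 = 37/12 / (1/2)
 = 37/6

6.167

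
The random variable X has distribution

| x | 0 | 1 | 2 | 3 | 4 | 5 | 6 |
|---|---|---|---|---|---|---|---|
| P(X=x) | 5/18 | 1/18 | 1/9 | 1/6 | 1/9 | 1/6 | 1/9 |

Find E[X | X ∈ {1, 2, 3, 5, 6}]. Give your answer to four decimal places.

3.7273

P(X ∈ {1, 2, 3, 5, 6}) = 1/18 + 1/9 + 1/6 + 1/6 + 1/9 = 11/18.
E[X | X ∈ {1, 2, 3, 5, 6}] = [1·1/18 + 2·1/9 + 3·1/6 + 5·1/6 + 6·1/9] / (11/18)
 = 41/18 / (11/18)
 = 41/11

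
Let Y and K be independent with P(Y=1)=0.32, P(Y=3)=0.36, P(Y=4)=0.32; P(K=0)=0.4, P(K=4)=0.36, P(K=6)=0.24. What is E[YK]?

7.7184

E[YK] = Σ_y Σ_k yk · P(Y=y)P(K=k)
 = 0·0.128 + 4·0.1152 + 6·0.0768 + 0·0.144 + 12·0.1296 + 18·0.0864 + 0·0.128 + 16·0.1152 + 24·0.0768
 = 0 + 0.4608 + 0.4608 + 0 + 1.5552 + 1.5552 + 0 + 1.8432 + 1.8432
 = 7.7184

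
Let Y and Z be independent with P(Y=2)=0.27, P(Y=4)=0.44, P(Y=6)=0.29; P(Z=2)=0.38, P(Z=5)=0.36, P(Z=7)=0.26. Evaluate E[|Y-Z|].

E[|Y-Z|] = Σ_y Σ_z |y-z| · P(Y=y)P(Z=z)
 = 0·0.1026 + 3·0.0972 + 5·0.0702 + 2·0.1672 + 1·0.1584 + 3·0.1144 + 4·0.1102 + 1·0.1044 + 1·0.0754
 = 0 + 0.2916 + 0.351 + 0.3344 + 0.1584 + 0.3432 + 0.4408 + 0.1044 + 0.0754
 = 2.0992

2.0992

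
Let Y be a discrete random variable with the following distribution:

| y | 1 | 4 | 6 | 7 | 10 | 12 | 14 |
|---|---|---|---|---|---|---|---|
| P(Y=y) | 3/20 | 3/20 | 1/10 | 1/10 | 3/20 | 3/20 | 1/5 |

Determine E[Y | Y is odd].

P(Y is odd) = 3/20 + 1/10 = 1/4.
E[Y | Y is odd] = [1·3/20 + 7·1/10] / (1/4)
 = 17/20 / (1/4)
 = 17/5

3.4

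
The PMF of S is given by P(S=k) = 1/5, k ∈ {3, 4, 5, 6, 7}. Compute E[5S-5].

E[5S-5] = Σ (5s-5)·P(S=s)
 = 10·1/5 + 15·1/5 + 20·1/5 + 25·1/5 + 30·1/5
 = 2 + 3 + 4 + 5 + 6
 = 20

20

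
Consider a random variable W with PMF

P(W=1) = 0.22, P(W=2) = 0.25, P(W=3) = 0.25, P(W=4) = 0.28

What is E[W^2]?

7.95

E[W^2] = Σ w^2·P(W=w)
 = 1·0.22 + 4·0.25 + 9·0.25 + 16·0.28
 = 0.22 + 1 + 2.25 + 4.48
 = 7.95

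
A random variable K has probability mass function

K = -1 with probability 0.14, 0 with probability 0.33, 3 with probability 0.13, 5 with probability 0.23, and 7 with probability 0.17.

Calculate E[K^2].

15.39

E[K^2] = Σ k^2·P(K=k)
 = 1·0.14 + 0·0.33 + 9·0.13 + 25·0.23 + 49·0.17
 = 0.14 + 0 + 1.17 + 5.75 + 8.33
 = 15.39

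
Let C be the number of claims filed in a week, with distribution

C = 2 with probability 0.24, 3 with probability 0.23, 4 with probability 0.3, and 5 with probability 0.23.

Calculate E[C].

3.52

E[C] = Σ c·P(C=c)
 = 2·0.24 + 3·0.23 + 4·0.3 + 5·0.23
 = 0.48 + 0.69 + 1.2 + 1.15
 = 3.52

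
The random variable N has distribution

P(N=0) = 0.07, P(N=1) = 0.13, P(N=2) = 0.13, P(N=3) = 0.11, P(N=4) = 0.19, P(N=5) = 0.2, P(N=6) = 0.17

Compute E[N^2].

E[N^2] = Σ n^2·P(N=n)
 = 0·0.07 + 1·0.13 + 4·0.13 + 9·0.11 + 16·0.19 + 25·0.2 + 36·0.17
 = 0 + 0.13 + 0.52 + 0.99 + 3.04 + 5 + 6.12
 = 15.8

15.8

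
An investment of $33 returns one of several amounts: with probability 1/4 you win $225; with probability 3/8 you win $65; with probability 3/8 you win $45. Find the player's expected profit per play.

E[payout] = 225·1/4 + 65·3/8 + 45·3/8
 = 225/4 + 195/8 + 135/8
 = 195/2
Net = 195/2 - 33 = 129/2

64.5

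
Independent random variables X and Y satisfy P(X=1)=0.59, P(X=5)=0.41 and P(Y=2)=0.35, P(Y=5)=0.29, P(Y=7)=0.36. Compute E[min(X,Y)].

E[min(X,Y)] = Σ_x Σ_y min(x,y) · P(X=x)P(Y=y)
 = 1·0.2065 + 1·0.1711 + 1·0.2124 + 2·0.1435 + 5·0.1189 + 5·0.1476
 = 0.2065 + 0.1711 + 0.2124 + 0.287 + 0.5945 + 0.738
 = 2.2095

2.2095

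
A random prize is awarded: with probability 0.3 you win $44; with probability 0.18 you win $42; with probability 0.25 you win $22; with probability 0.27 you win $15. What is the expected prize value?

E[payout] = 44·0.3 + 42·0.18 + 22·0.25 + 15·0.27
 = 13.2 + 7.56 + 5.5 + 4.05
 = 30.31

30.31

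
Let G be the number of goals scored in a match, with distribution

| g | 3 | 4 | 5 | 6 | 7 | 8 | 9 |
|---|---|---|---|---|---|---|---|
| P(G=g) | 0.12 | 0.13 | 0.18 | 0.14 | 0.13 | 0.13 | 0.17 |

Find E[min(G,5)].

E[min(G,5)] = Σ min(g,5)·P(G=g)
 = 3·0.12 + 4·0.13 + 5·0.18 + 5·0.14 + 5·0.13 + 5·0.13 + 5·0.17
 = 0.36 + 0.52 + 0.9 + 0.7 + 0.65 + 0.65 + 0.85
 = 4.63

4.63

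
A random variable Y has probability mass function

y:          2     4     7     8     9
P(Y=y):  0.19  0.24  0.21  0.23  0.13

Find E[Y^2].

E[Y^2] = Σ y^2·P(Y=y)
 = 4·0.19 + 16·0.24 + 49·0.21 + 64·0.23 + 81·0.13
 = 0.76 + 3.84 + 10.29 + 14.72 + 10.53
 = 40.14

40.14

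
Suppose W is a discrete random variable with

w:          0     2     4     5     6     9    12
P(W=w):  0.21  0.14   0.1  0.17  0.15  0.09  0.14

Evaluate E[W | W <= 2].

0.8

P(W <= 2) = 0.21 + 0.14 = 0.35.
E[W | W <= 2] = [0·0.21 + 2·0.14] / 0.35
 = 0.28 / 0.35
 = 4/5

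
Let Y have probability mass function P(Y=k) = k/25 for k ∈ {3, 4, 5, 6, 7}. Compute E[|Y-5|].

E[|Y-5|] = Σ |y-5|·P(Y=y)
 = 2·3/25 + 1·4/25 + 0·1/5 + 1·6/25 + 2·7/25
 = 6/25 + 4/25 + 0 + 6/25 + 14/25
 = 6/5

1.2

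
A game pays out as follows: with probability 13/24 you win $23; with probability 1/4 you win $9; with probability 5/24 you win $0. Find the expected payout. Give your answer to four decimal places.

14.7083

E[payout] = 23·13/24 + 9·1/4 + 0·5/24
 = 299/24 + 9/4 + 0
 = 353/24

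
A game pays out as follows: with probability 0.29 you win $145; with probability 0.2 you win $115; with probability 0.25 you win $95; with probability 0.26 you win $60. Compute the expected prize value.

E[payout] = 145·0.29 + 115·0.2 + 95·0.25 + 60·0.26
 = 42.05 + 23 + 23.75 + 15.6
 = 104.4

104.4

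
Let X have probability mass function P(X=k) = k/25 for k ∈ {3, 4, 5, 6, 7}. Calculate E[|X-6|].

E[|X-6|] = Σ |x-6|·P(X=x)
 = 3·3/25 + 2·4/25 + 1·1/5 + 0·6/25 + 1·7/25
 = 9/25 + 8/25 + 1/5 + 0 + 7/25
 = 29/25

1.16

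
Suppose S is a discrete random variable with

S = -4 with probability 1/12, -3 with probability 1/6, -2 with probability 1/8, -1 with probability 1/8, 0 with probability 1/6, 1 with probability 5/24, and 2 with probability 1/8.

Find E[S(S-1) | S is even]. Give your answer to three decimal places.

P(S is even) = 1/12 + 1/8 + 1/6 + 1/8 = 1/2.
E[S(S-1) | S is even] = [20·1/12 + 6·1/8 + 0·1/6 + 2·1/8] / (1/2)
 = 8/3 / (1/2)
 = 16/3

5.333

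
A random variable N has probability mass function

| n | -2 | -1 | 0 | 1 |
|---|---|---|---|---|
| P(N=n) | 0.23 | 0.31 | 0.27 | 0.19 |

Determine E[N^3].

E[N^3] = Σ n^3·P(N=n)
 = (-8)·0.23 + (-1)·0.31 + 0·0.27 + 1·0.19
 = (-1.84) + (-0.31) + 0 + 0.19
 = -1.96

-1.96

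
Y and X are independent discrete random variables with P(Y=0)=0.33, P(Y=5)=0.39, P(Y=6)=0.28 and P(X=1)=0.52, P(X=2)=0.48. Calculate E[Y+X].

E[Y+X] = Σ_y Σ_x (y+x) · P(Y=y)P(X=x)
 = 1·0.1716 + 2·0.1584 + 6·0.2028 + 7·0.1872 + 7·0.1456 + 8·0.1344
 = 0.1716 + 0.3168 + 1.2168 + 1.3104 + 1.0192 + 1.0752
 = 5.11

5.11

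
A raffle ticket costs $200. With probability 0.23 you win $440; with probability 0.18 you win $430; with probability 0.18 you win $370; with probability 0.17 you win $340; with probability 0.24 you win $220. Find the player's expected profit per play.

E[payout] = 440·0.23 + 430·0.18 + 370·0.18 + 340·0.17 + 220·0.24
 = 101.2 + 77.4 + 66.6 + 57.8 + 52.8
 = 355.8
Net = 355.8 - 200 = 155.8

155.8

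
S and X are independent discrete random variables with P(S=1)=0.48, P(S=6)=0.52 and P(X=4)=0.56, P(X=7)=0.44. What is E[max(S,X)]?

E[max(S,X)] = Σ_s Σ_x max(s,x) · P(S=s)P(X=x)
 = 4·0.2688 + 7·0.2112 + 6·0.2912 + 7·0.2288
 = 1.0752 + 1.4784 + 1.7472 + 1.6016
 = 5.9024

5.9024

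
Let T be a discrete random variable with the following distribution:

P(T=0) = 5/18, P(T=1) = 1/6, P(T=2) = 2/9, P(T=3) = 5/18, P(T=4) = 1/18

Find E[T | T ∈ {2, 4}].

2.4

P(T ∈ {2, 4}) = 2/9 + 1/18 = 5/18.
E[T | T ∈ {2, 4}] = [2·2/9 + 4·1/18] / (5/18)
 = 2/3 / (5/18)
 = 12/5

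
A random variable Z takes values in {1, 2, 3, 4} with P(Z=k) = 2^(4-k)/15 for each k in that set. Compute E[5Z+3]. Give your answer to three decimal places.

E[5Z+3] = Σ (5z+3)·P(Z=z)
 = 8·8/15 + 13·4/15 + 18·2/15 + 23·1/15
 = 64/15 + 52/15 + 12/5 + 23/15
 = 35/3

11.667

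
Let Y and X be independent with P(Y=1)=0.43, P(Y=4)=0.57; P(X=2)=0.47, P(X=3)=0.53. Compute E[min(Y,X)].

1.8721

E[min(Y,X)] = Σ_y Σ_x min(y,x) · P(Y=y)P(X=x)
 = 1·0.2021 + 1·0.2279 + 2·0.2679 + 3·0.3021
 = 0.2021 + 0.2279 + 0.5358 + 0.9063
 = 1.8721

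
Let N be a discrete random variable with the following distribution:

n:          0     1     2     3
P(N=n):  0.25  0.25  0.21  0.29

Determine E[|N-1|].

1.04

E[|N-1|] = Σ |n-1|·P(N=n)
 = 1·0.25 + 0·0.25 + 1·0.21 + 2·0.29
 = 0.25 + 0 + 0.21 + 0.58
 = 1.04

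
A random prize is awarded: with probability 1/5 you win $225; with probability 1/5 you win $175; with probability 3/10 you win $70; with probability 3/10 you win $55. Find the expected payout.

E[payout] = 225·1/5 + 175·1/5 + 70·3/10 + 55·3/10
 = 45 + 35 + 21 + 33/2
 = 235/2

117.5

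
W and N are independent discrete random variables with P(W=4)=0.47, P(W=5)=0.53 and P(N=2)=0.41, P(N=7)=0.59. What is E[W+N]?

9.48

E[W+N] = Σ_w Σ_n (w+n) · P(W=w)P(N=n)
 = 6·0.1927 + 11·0.2773 + 7·0.2173 + 12·0.3127
 = 1.1562 + 3.0503 + 1.5211 + 3.7524
 = 9.48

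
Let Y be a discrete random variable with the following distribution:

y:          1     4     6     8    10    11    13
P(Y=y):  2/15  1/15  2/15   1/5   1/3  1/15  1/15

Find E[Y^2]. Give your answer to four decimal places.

71.4667

E[Y^2] = Σ y^2·P(Y=y)
 = 1·2/15 + 16·1/15 + 36·2/15 + 64·1/5 + 100·1/3 + 121·1/15 + 169·1/15
 = 2/15 + 16/15 + 24/5 + 64/5 + 100/3 + 121/15 + 169/15
 = 1072/15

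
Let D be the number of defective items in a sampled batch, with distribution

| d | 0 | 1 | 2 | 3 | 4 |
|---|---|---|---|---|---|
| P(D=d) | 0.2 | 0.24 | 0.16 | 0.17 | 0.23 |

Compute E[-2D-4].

E[-2D-4] = Σ (-2d-4)·P(D=d)
 = (-4)·0.2 + (-6)·0.24 + (-8)·0.16 + (-10)·0.17 + (-12)·0.23
 = (-0.8) + (-1.44) + (-1.28) + (-1.7) + (-2.76)
 = -7.98

-7.98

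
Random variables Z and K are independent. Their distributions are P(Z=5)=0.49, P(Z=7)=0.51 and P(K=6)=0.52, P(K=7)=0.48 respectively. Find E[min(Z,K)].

5.7548

E[min(Z,K)] = Σ_z Σ_k min(z,k) · P(Z=z)P(K=k)
 = 5·0.2548 + 5·0.2352 + 6·0.2652 + 7·0.2448
 = 1.274 + 1.176 + 1.5912 + 1.7136
 = 5.7548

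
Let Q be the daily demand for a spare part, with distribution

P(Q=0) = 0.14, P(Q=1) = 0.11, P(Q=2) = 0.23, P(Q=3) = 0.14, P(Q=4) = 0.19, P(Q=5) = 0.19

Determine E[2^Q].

11.52

E[2^Q] = Σ 2^q·P(Q=q)
 = 1·0.14 + 2·0.11 + 4·0.23 + 8·0.14 + 16·0.19 + 32·0.19
 = 0.14 + 0.22 + 0.92 + 1.12 + 3.04 + 6.08
 = 11.52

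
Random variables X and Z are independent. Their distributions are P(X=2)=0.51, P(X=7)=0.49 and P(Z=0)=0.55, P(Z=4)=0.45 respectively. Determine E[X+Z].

E[X+Z] = Σ_x Σ_z (x+z) · P(X=x)P(Z=z)
 = 2·0.2805 + 6·0.2295 + 7·0.2695 + 11·0.2205
 = 0.561 + 1.377 + 1.8865 + 2.4255
 = 6.25

6.25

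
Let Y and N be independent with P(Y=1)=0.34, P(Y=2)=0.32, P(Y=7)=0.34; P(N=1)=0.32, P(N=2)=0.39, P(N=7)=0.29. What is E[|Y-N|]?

2.6064

E[|Y-N|] = Σ_y Σ_n |y-n| · P(Y=y)P(N=n)
 = 0·0.1088 + 1·0.1326 + 6·0.0986 + 1·0.1024 + 0·0.1248 + 5·0.0928 + 6·0.1088 + 5·0.1326 + 0·0.0986
 = 0 + 0.1326 + 0.5916 + 0.1024 + 0 + 0.464 + 0.6528 + 0.663 + 0
 = 2.6064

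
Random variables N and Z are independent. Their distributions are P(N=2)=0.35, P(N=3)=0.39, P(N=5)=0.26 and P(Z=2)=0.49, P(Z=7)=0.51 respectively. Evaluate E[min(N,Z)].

2.5967

E[min(N,Z)] = Σ_n Σ_z min(n,z) · P(N=n)P(Z=z)
 = 2·0.1715 + 2·0.1785 + 2·0.1911 + 3·0.1989 + 2·0.1274 + 5·0.1326
 = 0.343 + 0.357 + 0.3822 + 0.5967 + 0.2548 + 0.663
 = 2.5967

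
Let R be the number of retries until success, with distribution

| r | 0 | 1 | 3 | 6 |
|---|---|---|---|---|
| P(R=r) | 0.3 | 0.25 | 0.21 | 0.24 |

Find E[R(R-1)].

8.46

E[R(R-1)] = Σ r(r-1)·P(R=r)
 = 0·0.3 + 0·0.25 + 6·0.21 + 30·0.24
 = 0 + 0 + 1.26 + 7.2
 = 8.46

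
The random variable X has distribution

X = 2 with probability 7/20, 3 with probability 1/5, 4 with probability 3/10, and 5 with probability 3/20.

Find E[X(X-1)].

E[X(X-1)] = Σ x(x-1)·P(X=x)
 = 2·7/20 + 6·1/5 + 12·3/10 + 20·3/20
 = 7/10 + 6/5 + 18/5 + 3
 = 17/2

8.5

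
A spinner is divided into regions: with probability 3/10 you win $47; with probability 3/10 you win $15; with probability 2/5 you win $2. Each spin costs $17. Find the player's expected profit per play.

E[payout] = 47·3/10 + 15·3/10 + 2·2/5
 = 141/10 + 9/2 + 4/5
 = 97/5
Net = 97/5 - 17 = 12/5

2.4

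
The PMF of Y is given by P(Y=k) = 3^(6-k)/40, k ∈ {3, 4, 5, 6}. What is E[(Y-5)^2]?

2.95

E[(Y-5)^2] = Σ (y-5)^2·P(Y=y)
 = 4·27/40 + 1·9/40 + 0·3/40 + 1·1/40
 = 27/10 + 9/40 + 0 + 1/40
 = 59/20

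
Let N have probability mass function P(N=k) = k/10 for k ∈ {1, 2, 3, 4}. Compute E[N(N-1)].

E[N(N-1)] = Σ n(n-1)·P(N=n)
 = 0·1/10 + 2·1/5 + 6·3/10 + 12·2/5
 = 0 + 2/5 + 9/5 + 24/5
 = 7

7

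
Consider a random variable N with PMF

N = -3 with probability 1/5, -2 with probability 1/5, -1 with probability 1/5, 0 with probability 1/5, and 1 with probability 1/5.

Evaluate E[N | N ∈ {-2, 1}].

-0.5

P(N ∈ {-2, 1}) = 1/5 + 1/5 = 2/5.
E[N | N ∈ {-2, 1}] = [(-2)·1/5 + 1·1/5] / (2/5)
 = -1/5 / (2/5)
 = -1/2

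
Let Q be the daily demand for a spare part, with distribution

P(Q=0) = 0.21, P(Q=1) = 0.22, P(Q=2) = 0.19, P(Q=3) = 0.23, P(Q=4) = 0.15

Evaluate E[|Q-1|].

1.31

E[|Q-1|] = Σ |q-1|·P(Q=q)
 = 1·0.21 + 0·0.22 + 1·0.19 + 2·0.23 + 3·0.15
 = 0.21 + 0 + 0.19 + 0.46 + 0.45
 = 1.31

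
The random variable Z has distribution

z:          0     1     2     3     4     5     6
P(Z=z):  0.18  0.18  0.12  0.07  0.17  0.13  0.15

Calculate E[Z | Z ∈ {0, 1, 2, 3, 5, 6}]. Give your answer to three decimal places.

P(Z ∈ {0, 1, 2, 3, 5, 6}) = 0.18 + 0.18 + 0.12 + 0.07 + 0.13 + 0.15 = 0.83.
E[Z | Z ∈ {0, 1, 2, 3, 5, 6}] = [0·0.18 + 1·0.18 + 2·0.12 + 3·0.07 + 5·0.13 + 6·0.15] / 0.83
 = 2.18 / 0.83
 = 218/83

2.627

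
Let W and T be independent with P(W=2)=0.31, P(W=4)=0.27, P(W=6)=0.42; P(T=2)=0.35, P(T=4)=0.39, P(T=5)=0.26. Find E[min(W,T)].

3.0062

E[min(W,T)] = Σ_w Σ_t min(w,t) · P(W=w)P(T=t)
 = 2·0.1085 + 2·0.1209 + 2·0.0806 + 2·0.0945 + 4·0.1053 + 4·0.0702 + 2·0.147 + 4·0.1638 + 5·0.1092
 = 0.217 + 0.2418 + 0.1612 + 0.189 + 0.4212 + 0.2808 + 0.294 + 0.6552 + 0.546
 = 3.0062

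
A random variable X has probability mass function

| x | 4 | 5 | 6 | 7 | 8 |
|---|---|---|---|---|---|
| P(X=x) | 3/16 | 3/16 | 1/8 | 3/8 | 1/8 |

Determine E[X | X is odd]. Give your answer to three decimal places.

P(X is odd) = 3/16 + 3/8 = 9/16.
E[X | X is odd] = [5·3/16 + 7·3/8] / (9/16)
 = 57/16 / (9/16)
 = 19/3

6.333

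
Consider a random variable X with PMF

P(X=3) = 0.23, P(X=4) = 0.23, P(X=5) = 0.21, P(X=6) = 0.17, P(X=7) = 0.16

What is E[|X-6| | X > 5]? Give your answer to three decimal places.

0.485

P(X > 5) = 0.17 + 0.16 = 0.33.
E[|X-6| | X > 5] = [0·0.17 + 1·0.16] / 0.33
 = 0.16 / 0.33
 = 16/33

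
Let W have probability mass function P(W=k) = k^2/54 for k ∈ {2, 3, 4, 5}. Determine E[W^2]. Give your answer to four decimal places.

18.1111

E[W^2] = Σ w^2·P(W=w)
 = 4·2/27 + 9·1/6 + 16·8/27 + 25·25/54
 = 8/27 + 3/2 + 128/27 + 625/54
 = 163/9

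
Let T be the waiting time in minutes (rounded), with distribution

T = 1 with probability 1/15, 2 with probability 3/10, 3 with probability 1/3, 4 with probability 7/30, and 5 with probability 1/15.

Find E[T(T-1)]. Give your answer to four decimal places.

6.7333

E[T(T-1)] = Σ t(t-1)·P(T=t)
 = 0·1/15 + 2·3/10 + 6·1/3 + 12·7/30 + 20·1/15
 = 0 + 3/5 + 2 + 14/5 + 4/3
 = 101/15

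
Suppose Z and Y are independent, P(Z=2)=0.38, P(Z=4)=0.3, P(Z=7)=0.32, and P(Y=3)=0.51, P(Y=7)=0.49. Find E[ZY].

E[ZY] = Σ_z Σ_y zy · P(Z=z)P(Y=y)
 = 6·0.1938 + 14·0.1862 + 12·0.153 + 28·0.147 + 21·0.1632 + 49·0.1568
 = 1.1628 + 2.6068 + 1.836 + 4.116 + 3.4272 + 7.6832
 = 20.832

20.832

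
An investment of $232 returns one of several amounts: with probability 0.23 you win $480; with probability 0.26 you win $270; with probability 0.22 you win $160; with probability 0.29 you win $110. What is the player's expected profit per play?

E[payout] = 480·0.23 + 270·0.26 + 160·0.22 + 110·0.29
 = 110.4 + 70.2 + 35.2 + 31.9
 = 247.7
Net = 247.7 - 232 = 15.7

15.7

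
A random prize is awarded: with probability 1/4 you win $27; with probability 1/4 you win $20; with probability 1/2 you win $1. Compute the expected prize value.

E[payout] = 27·1/4 + 20·1/4 + 1·1/2
 = 27/4 + 5 + 1/2
 = 49/4

12.25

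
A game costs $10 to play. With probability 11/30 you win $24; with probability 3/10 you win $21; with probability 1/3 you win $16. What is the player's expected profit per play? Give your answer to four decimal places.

10.4333

E[payout] = 24·11/30 + 21·3/10 + 16·1/3
 = 44/5 + 63/10 + 16/3
 = 613/30
Net = 613/30 - 10 = 313/30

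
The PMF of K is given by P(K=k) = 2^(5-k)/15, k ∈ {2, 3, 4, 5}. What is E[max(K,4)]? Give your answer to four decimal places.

E[max(K,4)] = Σ max(k,4)·P(K=k)
 = 4·8/15 + 4·4/15 + 4·2/15 + 5·1/15
 = 32/15 + 16/15 + 8/15 + 1/3
 = 61/15

4.0667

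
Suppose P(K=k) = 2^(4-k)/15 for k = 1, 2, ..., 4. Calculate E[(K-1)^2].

1.4

E[(K-1)^2] = Σ (k-1)^2·P(K=k)
 = 0·8/15 + 1·4/15 + 4·2/15 + 9·1/15
 = 0 + 4/15 + 8/15 + 3/5
 = 7/5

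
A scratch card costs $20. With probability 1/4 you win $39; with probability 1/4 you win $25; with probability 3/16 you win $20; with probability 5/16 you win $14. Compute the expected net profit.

E[payout] = 39·1/4 + 25·1/4 + 20·3/16 + 14·5/16
 = 39/4 + 25/4 + 15/4 + 35/8
 = 193/8
Net = 193/8 - 20 = 33/8

4.125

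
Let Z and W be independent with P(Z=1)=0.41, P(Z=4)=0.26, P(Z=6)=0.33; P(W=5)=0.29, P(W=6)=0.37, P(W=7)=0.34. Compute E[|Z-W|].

E[|Z-W|] = Σ_z Σ_w |z-w| · P(Z=z)P(W=w)
 = 4·0.1189 + 5·0.1517 + 6·0.1394 + 1·0.0754 + 2·0.0962 + 3·0.0884 + 1·0.0957 + 0·0.1221 + 1·0.1122
 = 0.4756 + 0.7585 + 0.8364 + 0.0754 + 0.1924 + 0.2652 + 0.0957 + 0 + 0.1122
 = 2.8114

2.8114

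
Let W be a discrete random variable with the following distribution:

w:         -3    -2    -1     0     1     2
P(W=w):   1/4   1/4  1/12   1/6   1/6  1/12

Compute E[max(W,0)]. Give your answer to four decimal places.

E[max(W,0)] = Σ max(w,0)·P(W=w)
 = 0·1/4 + 0·1/4 + 0·1/12 + 0·1/6 + 1·1/6 + 2·1/12
 = 0 + 0 + 0 + 0 + 1/6 + 1/6
 = 1/3

0.3333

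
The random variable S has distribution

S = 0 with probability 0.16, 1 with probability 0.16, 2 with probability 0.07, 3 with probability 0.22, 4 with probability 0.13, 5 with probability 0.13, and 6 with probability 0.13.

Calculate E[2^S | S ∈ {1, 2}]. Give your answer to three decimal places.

2.609

P(S ∈ {1, 2}) = 0.16 + 0.07 = 0.23.
E[2^S | S ∈ {1, 2}] = [2·0.16 + 4·0.07] / 0.23
 = 0.6 / 0.23
 = 60/23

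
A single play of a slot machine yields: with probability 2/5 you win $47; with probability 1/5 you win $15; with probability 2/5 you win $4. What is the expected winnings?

E[payout] = 47·2/5 + 15·1/5 + 4·2/5
 = 94/5 + 3 + 8/5
 = 117/5

23.4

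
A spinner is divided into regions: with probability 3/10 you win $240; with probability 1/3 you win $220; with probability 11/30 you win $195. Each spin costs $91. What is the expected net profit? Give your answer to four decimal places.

E[payout] = 240·3/10 + 220·1/3 + 195·11/30
 = 72 + 220/3 + 143/2
 = 1301/6
Net = 1301/6 - 91 = 755/6

125.8333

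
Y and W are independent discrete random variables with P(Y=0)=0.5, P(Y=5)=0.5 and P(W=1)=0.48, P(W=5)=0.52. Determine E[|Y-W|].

2.5

E[|Y-W|] = Σ_y Σ_w |y-w| · P(Y=y)P(W=w)
 = 1·0.24 + 5·0.26 + 4·0.24 + 0·0.26
 = 0.24 + 1.3 + 0.96 + 0
 = 2.5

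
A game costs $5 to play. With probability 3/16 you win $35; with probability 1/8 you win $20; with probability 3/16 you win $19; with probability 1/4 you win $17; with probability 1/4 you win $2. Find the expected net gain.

E[payout] = 35·3/16 + 20·1/8 + 19·3/16 + 17·1/4 + 2·1/4
 = 105/16 + 5/2 + 57/16 + 17/4 + 1/2
 = 139/8
Net = 139/8 - 5 = 99/8

12.375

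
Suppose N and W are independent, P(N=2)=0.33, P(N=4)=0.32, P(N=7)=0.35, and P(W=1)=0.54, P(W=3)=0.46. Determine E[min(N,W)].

E[min(N,W)] = Σ_n Σ_w min(n,w) · P(N=n)P(W=w)
 = 1·0.1782 + 2·0.1518 + 1·0.1728 + 3·0.1472 + 1·0.189 + 3·0.161
 = 0.1782 + 0.3036 + 0.1728 + 0.4416 + 0.189 + 0.483
 = 1.7682

1.7682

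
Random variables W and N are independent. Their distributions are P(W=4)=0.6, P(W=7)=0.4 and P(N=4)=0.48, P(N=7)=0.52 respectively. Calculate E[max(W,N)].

E[max(W,N)] = Σ_w Σ_n max(w,n) · P(W=w)P(N=n)
 = 4·0.288 + 7·0.312 + 7·0.192 + 7·0.208
 = 1.152 + 2.184 + 1.344 + 1.456
 = 6.136

6.136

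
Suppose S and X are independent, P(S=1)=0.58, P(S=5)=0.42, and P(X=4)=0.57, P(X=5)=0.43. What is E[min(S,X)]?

2.4406

E[min(S,X)] = Σ_s Σ_x min(s,x) · P(S=s)P(X=x)
 = 1·0.3306 + 1·0.2494 + 4·0.2394 + 5·0.1806
 = 0.3306 + 0.2494 + 0.9576 + 0.903
 = 2.4406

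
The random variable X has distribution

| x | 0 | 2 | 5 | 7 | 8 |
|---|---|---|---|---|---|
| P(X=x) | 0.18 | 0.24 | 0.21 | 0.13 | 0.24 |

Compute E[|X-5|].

E[|X-5|] = Σ |x-5|·P(X=x)
 = 5·0.18 + 3·0.24 + 0·0.21 + 2·0.13 + 3·0.24
 = 0.9 + 0.72 + 0 + 0.26 + 0.72
 = 2.6

2.6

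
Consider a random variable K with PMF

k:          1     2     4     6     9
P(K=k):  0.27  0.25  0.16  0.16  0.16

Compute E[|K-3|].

2.39

E[|K-3|] = Σ |k-3|·P(K=k)
 = 2·0.27 + 1·0.25 + 1·0.16 + 3·0.16 + 6·0.16
 = 0.54 + 0.25 + 0.16 + 0.48 + 0.96
 = 2.39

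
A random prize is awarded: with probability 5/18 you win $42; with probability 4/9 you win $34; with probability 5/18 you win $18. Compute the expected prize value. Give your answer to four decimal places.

E[payout] = 42·5/18 + 34·4/9 + 18·5/18
 = 35/3 + 136/9 + 5
 = 286/9

31.7778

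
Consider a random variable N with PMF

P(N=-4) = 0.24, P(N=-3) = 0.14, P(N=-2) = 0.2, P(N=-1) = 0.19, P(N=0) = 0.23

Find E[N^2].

6.09

E[N^2] = Σ n^2·P(N=n)
 = 16·0.24 + 9·0.14 + 4·0.2 + 1·0.19 + 0·0.23
 = 3.84 + 1.26 + 0.8 + 0.19 + 0
 = 6.09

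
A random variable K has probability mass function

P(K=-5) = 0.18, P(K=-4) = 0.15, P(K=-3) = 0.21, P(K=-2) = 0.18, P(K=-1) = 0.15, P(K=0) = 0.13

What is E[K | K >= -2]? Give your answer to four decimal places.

P(K >= -2) = 0.18 + 0.15 + 0.13 = 0.46.
E[K | K >= -2] = [(-2)·0.18 + (-1)·0.15 + 0·0.13] / 0.46
 = -0.51 / 0.46
 = -51/46

-1.1087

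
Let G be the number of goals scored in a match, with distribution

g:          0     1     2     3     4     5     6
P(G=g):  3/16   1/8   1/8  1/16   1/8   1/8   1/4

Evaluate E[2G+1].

7.375

E[2G+1] = Σ (2g+1)·P(G=g)
 = 1·3/16 + 3·1/8 + 5·1/8 + 7·1/16 + 9·1/8 + 11·1/8 + 13·1/4
 = 3/16 + 3/8 + 5/8 + 7/16 + 9/8 + 11/8 + 13/4
 = 59/8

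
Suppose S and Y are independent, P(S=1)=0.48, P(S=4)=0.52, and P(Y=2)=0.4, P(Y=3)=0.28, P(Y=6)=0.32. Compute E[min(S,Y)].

1.9984

E[min(S,Y)] = Σ_s Σ_y min(s,y) · P(S=s)P(Y=y)
 = 1·0.192 + 1·0.1344 + 1·0.1536 + 2·0.208 + 3·0.1456 + 4·0.1664
 = 0.192 + 0.1344 + 0.1536 + 0.416 + 0.4368 + 0.6656
 = 1.9984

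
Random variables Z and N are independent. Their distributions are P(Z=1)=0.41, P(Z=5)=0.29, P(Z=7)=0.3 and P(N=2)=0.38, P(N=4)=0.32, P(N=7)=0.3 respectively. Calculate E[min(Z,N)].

2.6786

E[min(Z,N)] = Σ_z Σ_n min(z,n) · P(Z=z)P(N=n)
 = 1·0.1558 + 1·0.1312 + 1·0.123 + 2·0.1102 + 4·0.0928 + 5·0.087 + 2·0.114 + 4·0.096 + 7·0.09
 = 0.1558 + 0.1312 + 0.123 + 0.2204 + 0.3712 + 0.435 + 0.228 + 0.384 + 0.63
 = 2.6786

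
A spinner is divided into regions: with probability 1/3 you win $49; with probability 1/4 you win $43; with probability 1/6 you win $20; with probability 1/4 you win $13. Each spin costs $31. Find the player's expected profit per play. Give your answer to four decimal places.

E[payout] = 49·1/3 + 43·1/4 + 20·1/6 + 13·1/4
 = 49/3 + 43/4 + 10/3 + 13/4
 = 101/3
Net = 101/3 - 31 = 8/3

2.6667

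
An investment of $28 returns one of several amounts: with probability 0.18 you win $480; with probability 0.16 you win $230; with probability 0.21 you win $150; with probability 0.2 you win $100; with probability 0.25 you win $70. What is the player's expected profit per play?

E[payout] = 480·0.18 + 230·0.16 + 150·0.21 + 100·0.2 + 70·0.25
 = 86.4 + 36.8 + 31.5 + 20 + 17.5
 = 192.2
Net = 192.2 - 28 = 164.2

164.2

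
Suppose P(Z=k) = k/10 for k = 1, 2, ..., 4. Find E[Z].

E[Z] = Σ z·P(Z=z)
 = 1·1/10 + 2·1/5 + 3·3/10 + 4·2/5
 = 1/10 + 2/5 + 9/10 + 8/5
 = 3

3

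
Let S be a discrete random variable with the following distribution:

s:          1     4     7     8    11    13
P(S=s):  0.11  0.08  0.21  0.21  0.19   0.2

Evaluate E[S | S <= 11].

P(S <= 11) = 0.11 + 0.08 + 0.21 + 0.21 + 0.19 = 0.8.
E[S | S <= 11] = [1·0.11 + 4·0.08 + 7·0.21 + 8·0.21 + 11·0.19] / 0.8
 = 5.67 / 0.8
 = 567/80

7.0875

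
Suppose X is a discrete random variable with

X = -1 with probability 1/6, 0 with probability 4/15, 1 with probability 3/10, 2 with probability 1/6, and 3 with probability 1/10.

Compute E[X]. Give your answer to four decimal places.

E[X] = Σ x·P(X=x)
 = (-1)·1/6 + 0·4/15 + 1·3/10 + 2·1/6 + 3·1/10
 = (-1/6) + 0 + 3/10 + 1/3 + 3/10
 = 23/30

0.7667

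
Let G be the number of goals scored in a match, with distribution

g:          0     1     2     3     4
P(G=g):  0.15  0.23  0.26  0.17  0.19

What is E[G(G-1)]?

E[G(G-1)] = Σ g(g-1)·P(G=g)
 = 0·0.15 + 0·0.23 + 2·0.26 + 6·0.17 + 12·0.19
 = 0 + 0 + 0.52 + 1.02 + 2.28
 = 3.82

3.82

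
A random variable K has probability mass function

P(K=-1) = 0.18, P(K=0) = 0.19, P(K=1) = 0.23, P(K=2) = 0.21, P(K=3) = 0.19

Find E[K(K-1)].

1.92

E[K(K-1)] = Σ k(k-1)·P(K=k)
 = 2·0.18 + 0·0.19 + 0·0.23 + 2·0.21 + 6·0.19
 = 0.36 + 0 + 0 + 0.42 + 1.14
 = 1.92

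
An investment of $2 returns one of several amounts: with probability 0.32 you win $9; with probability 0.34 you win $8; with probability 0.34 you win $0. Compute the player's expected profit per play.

E[payout] = 9·0.32 + 8·0.34 + 0·0.34
 = 2.88 + 2.72 + 0
 = 5.6
Net = 5.6 - 2 = 3.6

3.6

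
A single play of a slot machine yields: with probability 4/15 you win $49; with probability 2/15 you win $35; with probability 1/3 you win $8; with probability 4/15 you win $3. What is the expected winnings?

21.2

E[payout] = 49·4/15 + 35·2/15 + 8·1/3 + 3·4/15
 = 196/15 + 14/3 + 8/3 + 4/5
 = 106/5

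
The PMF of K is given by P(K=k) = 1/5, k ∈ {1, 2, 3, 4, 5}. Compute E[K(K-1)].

8

E[K(K-1)] = Σ k(k-1)·P(K=k)
 = 0·1/5 + 2·1/5 + 6·1/5 + 12·1/5 + 20·1/5
 = 0 + 2/5 + 6/5 + 12/5 + 4
 = 8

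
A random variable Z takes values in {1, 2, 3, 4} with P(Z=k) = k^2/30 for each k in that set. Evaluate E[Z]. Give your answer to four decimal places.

E[Z] = Σ z·P(Z=z)
 = 1·1/30 + 2·2/15 + 3·3/10 + 4·8/15
 = 1/30 + 4/15 + 9/10 + 32/15
 = 10/3

3.3333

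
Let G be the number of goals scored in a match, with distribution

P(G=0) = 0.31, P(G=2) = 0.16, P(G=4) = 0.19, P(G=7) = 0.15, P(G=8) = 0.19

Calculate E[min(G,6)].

3.12

E[min(G,6)] = Σ min(g,6)·P(G=g)
 = 0·0.31 + 2·0.16 + 4·0.19 + 6·0.15 + 6·0.19
 = 0 + 0.32 + 0.76 + 0.9 + 1.14
 = 3.12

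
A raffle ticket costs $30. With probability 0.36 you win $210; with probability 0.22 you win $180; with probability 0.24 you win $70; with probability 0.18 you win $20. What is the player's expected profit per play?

E[payout] = 210·0.36 + 180·0.22 + 70·0.24 + 20·0.18
 = 75.6 + 39.6 + 16.8 + 3.6
 = 135.6
Net = 135.6 - 30 = 105.6

105.6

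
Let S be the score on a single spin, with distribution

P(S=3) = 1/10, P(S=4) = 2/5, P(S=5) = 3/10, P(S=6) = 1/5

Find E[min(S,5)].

E[min(S,5)] = Σ min(s,5)·P(S=s)
 = 3·1/10 + 4·2/5 + 5·3/10 + 5·1/5
 = 3/10 + 8/5 + 3/2 + 1
 = 22/5

4.4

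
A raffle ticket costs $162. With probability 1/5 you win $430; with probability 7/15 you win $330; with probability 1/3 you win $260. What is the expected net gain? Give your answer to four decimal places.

E[payout] = 430·1/5 + 330·7/15 + 260·1/3
 = 86 + 154 + 260/3
 = 980/3
Net = 980/3 - 162 = 494/3

164.6667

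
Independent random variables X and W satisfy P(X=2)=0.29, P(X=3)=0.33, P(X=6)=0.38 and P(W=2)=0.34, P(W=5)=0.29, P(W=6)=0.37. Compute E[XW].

E[XW] = Σ_x Σ_w xw · P(X=x)P(W=w)
 = 4·0.0986 + 10·0.0841 + 12·0.1073 + 6·0.1122 + 15·0.0957 + 18·0.1221 + 12·0.1292 + 30·0.1102 + 36·0.1406
 = 0.3944 + 0.841 + 1.2876 + 0.6732 + 1.4355 + 2.1978 + 1.5504 + 3.306 + 5.0616
 = 16.7475

16.7475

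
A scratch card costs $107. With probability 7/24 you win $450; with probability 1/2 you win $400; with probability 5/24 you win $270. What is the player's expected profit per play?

280.5

E[payout] = 450·7/24 + 400·1/2 + 270·5/24
 = 525/4 + 200 + 225/4
 = 775/2
Net = 775/2 - 107 = 561/2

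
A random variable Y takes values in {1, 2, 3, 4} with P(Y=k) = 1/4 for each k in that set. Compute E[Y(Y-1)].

5

E[Y(Y-1)] = Σ y(y-1)·P(Y=y)
 = 0·1/4 + 2·1/4 + 6·1/4 + 12·1/4
 = 0 + 1/2 + 3/2 + 3
 = 5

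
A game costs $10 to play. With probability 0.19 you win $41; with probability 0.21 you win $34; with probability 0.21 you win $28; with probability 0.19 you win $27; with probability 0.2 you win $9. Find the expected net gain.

17.74

E[payout] = 41·0.19 + 34·0.21 + 28·0.21 + 27·0.19 + 9·0.2
 = 7.79 + 7.14 + 5.88 + 5.13 + 1.8
 = 27.74
Net = 27.74 - 10 = 17.74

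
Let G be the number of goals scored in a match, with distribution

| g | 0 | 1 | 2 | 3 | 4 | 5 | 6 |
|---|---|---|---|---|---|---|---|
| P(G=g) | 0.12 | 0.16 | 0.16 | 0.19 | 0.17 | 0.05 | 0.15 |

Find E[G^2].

11.88

E[G^2] = Σ g^2·P(G=g)
 = 0·0.12 + 1·0.16 + 4·0.16 + 9·0.19 + 16·0.17 + 25·0.05 + 36·0.15
 = 0 + 0.16 + 0.64 + 1.71 + 2.72 + 1.25 + 5.4
 = 11.88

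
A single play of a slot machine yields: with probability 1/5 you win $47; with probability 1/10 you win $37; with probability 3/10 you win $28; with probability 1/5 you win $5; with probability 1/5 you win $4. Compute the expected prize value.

E[payout] = 47·1/5 + 37·1/10 + 28·3/10 + 5·1/5 + 4·1/5
 = 47/5 + 37/10 + 42/5 + 1 + 4/5
 = 233/10

23.3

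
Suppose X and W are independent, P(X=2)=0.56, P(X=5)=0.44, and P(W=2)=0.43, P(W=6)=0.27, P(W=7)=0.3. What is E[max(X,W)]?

E[max(X,W)] = Σ_x Σ_w max(x,w) · P(X=x)P(W=w)
 = 2·0.2408 + 6·0.1512 + 7·0.168 + 5·0.1892 + 6·0.1188 + 7·0.132
 = 0.4816 + 0.9072 + 1.176 + 0.946 + 0.7128 + 0.924
 = 5.1476

5.1476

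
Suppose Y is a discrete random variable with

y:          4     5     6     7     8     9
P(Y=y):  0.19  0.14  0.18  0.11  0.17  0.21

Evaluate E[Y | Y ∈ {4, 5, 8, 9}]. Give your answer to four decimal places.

6.6338

P(Y ∈ {4, 5, 8, 9}) = 0.19 + 0.14 + 0.17 + 0.21 = 0.71.
E[Y | Y ∈ {4, 5, 8, 9}] = [4·0.19 + 5·0.14 + 8·0.17 + 9·0.21] / 0.71
 = 4.71 / 0.71
 = 471/71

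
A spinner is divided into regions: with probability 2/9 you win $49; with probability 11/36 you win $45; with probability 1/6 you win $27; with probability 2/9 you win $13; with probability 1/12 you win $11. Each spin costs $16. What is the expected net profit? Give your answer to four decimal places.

16.9444

E[payout] = 49·2/9 + 45·11/36 + 27·1/6 + 13·2/9 + 11·1/12
 = 98/9 + 55/4 + 9/2 + 26/9 + 11/12
 = 593/18
Net = 593/18 - 16 = 305/18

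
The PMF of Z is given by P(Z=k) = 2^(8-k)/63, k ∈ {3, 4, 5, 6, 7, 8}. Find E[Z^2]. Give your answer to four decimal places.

16.6667

E[Z^2] = Σ z^2·P(Z=z)
 = 9·32/63 + 16·16/63 + 25·8/63 + 36·4/63 + 49·2/63 + 64·1/63
 = 32/7 + 256/63 + 200/63 + 16/7 + 14/9 + 64/63
 = 50/3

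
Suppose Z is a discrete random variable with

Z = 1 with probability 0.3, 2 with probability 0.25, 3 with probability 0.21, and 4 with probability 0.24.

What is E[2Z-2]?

E[2Z-2] = Σ (2z-2)·P(Z=z)
 = 0·0.3 + 2·0.25 + 4·0.21 + 6·0.24
 = 0 + 0.5 + 0.84 + 1.44
 = 2.78

2.78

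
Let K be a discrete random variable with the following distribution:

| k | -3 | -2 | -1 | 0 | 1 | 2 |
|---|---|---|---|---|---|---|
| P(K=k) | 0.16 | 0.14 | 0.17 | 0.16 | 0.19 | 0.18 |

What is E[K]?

E[K] = Σ k·P(K=k)
 = (-3)·0.16 + (-2)·0.14 + (-1)·0.17 + 0·0.16 + 1·0.19 + 2·0.18
 = (-0.48) + (-0.28) + (-0.17) + 0 + 0.19 + 0.36
 = -0.38

-0.38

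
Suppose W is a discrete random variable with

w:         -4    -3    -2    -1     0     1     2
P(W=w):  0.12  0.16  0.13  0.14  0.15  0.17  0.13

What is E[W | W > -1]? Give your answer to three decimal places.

0.956

P(W > -1) = 0.15 + 0.17 + 0.13 = 0.45.
E[W | W > -1] = [0·0.15 + 1·0.17 + 2·0.13] / 0.45
 = 0.43 / 0.45
 = 43/45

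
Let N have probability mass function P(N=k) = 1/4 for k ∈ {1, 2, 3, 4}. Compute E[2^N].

E[2^N] = Σ 2^n·P(N=n)
 = 2·1/4 + 4·1/4 + 8·1/4 + 16·1/4
 = 1/2 + 1 + 2 + 4
 = 15/2

7.5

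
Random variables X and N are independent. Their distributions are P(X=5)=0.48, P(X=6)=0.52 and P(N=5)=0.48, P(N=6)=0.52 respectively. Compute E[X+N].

11.04

E[X+N] = Σ_x Σ_n (x+n) · P(X=x)P(N=n)
 = 10·0.2304 + 11·0.2496 + 11·0.2496 + 12·0.2704
 = 2.304 + 2.7456 + 2.7456 + 3.2448
 = 11.04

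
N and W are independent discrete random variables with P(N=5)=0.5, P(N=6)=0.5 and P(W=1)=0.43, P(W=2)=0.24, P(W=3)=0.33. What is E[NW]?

10.45

E[NW] = Σ_n Σ_w nw · P(N=n)P(W=w)
 = 5·0.215 + 10·0.12 + 15·0.165 + 6·0.215 + 12·0.12 + 18·0.165
 = 1.075 + 1.2 + 2.475 + 1.29 + 1.44 + 2.97
 = 10.45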